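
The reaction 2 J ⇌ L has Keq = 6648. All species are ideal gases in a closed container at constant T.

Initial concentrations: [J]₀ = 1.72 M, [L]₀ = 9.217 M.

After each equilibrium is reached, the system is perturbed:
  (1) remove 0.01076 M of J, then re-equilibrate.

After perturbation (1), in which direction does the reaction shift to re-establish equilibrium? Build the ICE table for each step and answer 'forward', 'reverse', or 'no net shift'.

Direction: reverse

Q₀ = 3.116 vs Keq = 6648 ⇒ Q<K, forward
Step 1:
                   J          L
  I             1.72      9.217
  C           -1.681     0.8406
  E           0.0389      10.06
  solve Keq expr → x = 0.8406; check Q = 6648
Then remove 0.01076 M of J.
Step 2:
                   J          L
  I          0.02814      10.06
  C          0.01075  -0.005375
  E          0.03889      10.05
  solve Keq expr → x = -0.005375; check Q = 6648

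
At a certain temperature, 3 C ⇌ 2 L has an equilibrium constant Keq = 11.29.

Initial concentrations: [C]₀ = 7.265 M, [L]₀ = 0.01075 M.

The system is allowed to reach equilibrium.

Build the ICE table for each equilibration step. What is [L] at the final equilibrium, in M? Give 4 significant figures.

[L]_eq = 4.094 M

Q₀ = 3.0138e-07 vs Keq = 11.29 ⇒ Q<K, forward
Step 1:
                    C           L
  I             7.265     0.01075
  C            -6.124       4.083
  E             1.141       4.094
  solve Keq expr → x = 2.041; check Q = 11.29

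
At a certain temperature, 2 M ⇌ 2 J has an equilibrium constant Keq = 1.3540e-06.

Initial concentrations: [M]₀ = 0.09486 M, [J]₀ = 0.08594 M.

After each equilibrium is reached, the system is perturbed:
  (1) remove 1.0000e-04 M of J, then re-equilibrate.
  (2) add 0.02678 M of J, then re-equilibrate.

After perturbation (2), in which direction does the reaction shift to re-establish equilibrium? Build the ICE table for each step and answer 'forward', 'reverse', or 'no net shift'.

Direction: reverse

Q₀ = 0.8208 vs Keq = 1.3540e-06 ⇒ Q>K, reverse
Step 1:
                    M           J
  I           0.09486     0.08594
  C           0.08573    -0.08573
  E            0.1806  2.1014e-04
  solve Keq expr → x = -0.04286; check Q = 1.3540e-06
Then remove 1.0000e-04 M of J.
Step 2:
                    M           J
  I            0.1806  1.1014e-04
  C       -9.9884e-05  9.9884e-05
  E            0.1805  2.1002e-04
  solve Keq expr → x = 4.9942e-05; check Q = 1.3540e-06
Then add 0.02678 M of J.
Step 3:
                    M           J
  I            0.1805     0.02699
  C           0.02675    -0.02675
  E            0.2072  2.4115e-04
  solve Keq expr → x = -0.01337; check Q = 1.3540e-06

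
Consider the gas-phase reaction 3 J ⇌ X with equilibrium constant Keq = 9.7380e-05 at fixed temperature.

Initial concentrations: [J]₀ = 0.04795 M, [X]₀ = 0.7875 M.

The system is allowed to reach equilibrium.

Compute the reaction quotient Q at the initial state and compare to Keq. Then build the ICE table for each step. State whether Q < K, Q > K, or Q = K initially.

Q₀ = 7143 vs Keq = 9.7380e-05 ⇒ Q>K, reverse
Step 1:
                  J         X
  I         0.04795    0.7875
  C           2.358   -0.7861
  E           2.406  0.001357
  solve Keq expr → x = -0.7861; check Q = 9.7380e-05

Q₀ = 7143; Q > K (proceeds reverse)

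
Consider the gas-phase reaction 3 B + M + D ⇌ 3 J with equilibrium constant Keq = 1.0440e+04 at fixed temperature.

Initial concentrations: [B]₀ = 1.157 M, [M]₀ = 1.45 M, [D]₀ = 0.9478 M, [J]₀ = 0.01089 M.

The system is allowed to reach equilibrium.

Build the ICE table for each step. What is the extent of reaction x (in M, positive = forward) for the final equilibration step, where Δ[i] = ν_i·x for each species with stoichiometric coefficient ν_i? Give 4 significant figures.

x = 0.3659 M

Q₀ = 6.0673e-07 vs Keq = 1.0440e+04 ⇒ Q<K, forward
Step 1:
                   B          M          D          J
  Initial      1.157       1.45     0.9478    0.01089
  Change      -1.098    -0.3659    -0.3659      1.098
  Equil      0.05915      1.084     0.5819      1.109
  solve Keq expr → x = 0.3659; check Q = 1.0440e+04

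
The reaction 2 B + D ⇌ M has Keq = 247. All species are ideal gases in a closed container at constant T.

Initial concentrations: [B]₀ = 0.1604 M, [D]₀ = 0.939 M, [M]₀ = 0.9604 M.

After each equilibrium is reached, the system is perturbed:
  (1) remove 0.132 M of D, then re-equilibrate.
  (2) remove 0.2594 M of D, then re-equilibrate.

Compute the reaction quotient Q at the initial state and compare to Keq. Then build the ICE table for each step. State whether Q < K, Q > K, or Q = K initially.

Q₀ = 39.75 vs Keq = 247 ⇒ Q<K, forward
Step 1:
                   B          D          M
  init        0.1604      0.939     0.9604
  Δ         -0.09282   -0.04641    0.04641
  eq         0.06758     0.8926      1.007
  solve Keq expr → x = 0.04641; check Q = 247
Then remove 0.132 M of D.
Step 2:
                   B          D          M
  init       0.06758     0.7606      1.007
  Δ         0.005402   0.002701  -0.002701
  eq         0.07298     0.7633      1.004
  solve Keq expr → x = -0.002701; check Q = 247
Then remove 0.2594 M of D.
Step 3:
                   B          D          M
  init       0.07298     0.5039      1.004
  Δ          0.01579   0.007897  -0.007897
  eq         0.08877     0.5118     0.9962
  solve Keq expr → x = -0.007897; check Q = 247

Q₀ = 39.75; Q < K (proceeds forward)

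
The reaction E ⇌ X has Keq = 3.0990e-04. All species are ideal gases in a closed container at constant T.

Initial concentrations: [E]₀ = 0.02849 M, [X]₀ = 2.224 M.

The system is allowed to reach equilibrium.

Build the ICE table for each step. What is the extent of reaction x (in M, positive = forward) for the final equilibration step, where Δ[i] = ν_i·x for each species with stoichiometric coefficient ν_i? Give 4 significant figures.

Q₀ = 78.06 vs Keq = 3.0990e-04 ⇒ Q>K, reverse
Step 1:
                  E         X
  I         0.02849     2.224
  C           2.223    -2.223
  E           2.252 6.9783e-04
  solve Keq expr → x = -2.223; check Q = 3.0990e-04

x = -2.223 M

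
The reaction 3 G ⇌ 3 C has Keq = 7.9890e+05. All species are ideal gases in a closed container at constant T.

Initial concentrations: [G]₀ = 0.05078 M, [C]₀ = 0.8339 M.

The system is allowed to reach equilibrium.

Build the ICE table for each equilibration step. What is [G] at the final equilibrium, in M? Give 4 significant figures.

Q₀ = 4429 vs Keq = 7.9890e+05 ⇒ Q<K, forward
Step 1:
                    G           C
  I           0.05078      0.8339
  C          -0.04135     0.04135
  E          0.009433      0.8752
  solve Keq expr → x = 0.01378; check Q = 7.9890e+05

[G]_eq = 0.009433 M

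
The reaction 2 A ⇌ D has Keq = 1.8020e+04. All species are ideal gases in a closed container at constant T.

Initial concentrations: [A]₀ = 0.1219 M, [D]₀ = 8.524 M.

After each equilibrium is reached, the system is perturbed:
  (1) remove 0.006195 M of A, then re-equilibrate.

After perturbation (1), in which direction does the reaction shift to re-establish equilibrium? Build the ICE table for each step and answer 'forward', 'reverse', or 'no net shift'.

Q₀ = 573.6 vs Keq = 1.8020e+04 ⇒ Q<K, forward
Step 1:
                   A          D
  init        0.1219      8.524
  Δ          -0.1001    0.05004
  eq         0.02181      8.574
  solve Keq expr → x = 0.05004; check Q = 1.8020e+04
Then remove 0.006195 M of A.
Step 2:
                   A          D
  init       0.01562      8.574
  Δ         0.006191  -0.003096
  eq         0.02181      8.571
  solve Keq expr → x = -0.003096; check Q = 1.8020e+04

Direction: reverse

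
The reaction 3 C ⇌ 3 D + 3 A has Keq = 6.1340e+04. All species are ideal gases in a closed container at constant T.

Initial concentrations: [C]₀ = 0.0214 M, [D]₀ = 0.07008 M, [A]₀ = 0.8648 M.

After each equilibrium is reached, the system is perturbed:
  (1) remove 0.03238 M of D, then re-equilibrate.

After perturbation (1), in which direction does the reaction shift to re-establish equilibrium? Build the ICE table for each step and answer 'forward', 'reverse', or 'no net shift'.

Direction: forward

Q₀ = 22.71 vs Keq = 6.1340e+04 ⇒ Q<K, forward
Step 1:
                   C          D          A
  I           0.0214    0.07008     0.8648
  C         -0.01939    0.01939    0.01939
  E         0.002006    0.08947     0.8842
  solve Keq expr → x = 0.006465; check Q = 6.1340e+04
Then remove 0.03238 M of D.
Step 2:
                   C          D          A
  I         0.002006    0.05709     0.8842
  C       -7.0902e-04 7.0902e-04 7.0902e-04
  E         0.001297     0.0578     0.8849
  solve Keq expr → x = 2.3634e-04; check Q = 6.1340e+04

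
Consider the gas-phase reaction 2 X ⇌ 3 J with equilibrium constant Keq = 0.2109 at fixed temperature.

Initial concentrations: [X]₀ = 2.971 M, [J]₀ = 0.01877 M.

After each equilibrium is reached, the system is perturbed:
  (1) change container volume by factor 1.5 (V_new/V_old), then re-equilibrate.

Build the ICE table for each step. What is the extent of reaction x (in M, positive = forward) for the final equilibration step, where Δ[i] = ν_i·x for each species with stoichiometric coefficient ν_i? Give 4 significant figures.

Q₀ = 7.4918e-07 vs Keq = 0.2109 ⇒ Q<K, forward
Step 1:
                   X          J
  Initial      2.971    0.01877
  Change     -0.6776      1.016
  Equil        2.293      1.035
  solve Keq expr → x = 0.3388; check Q = 0.2109
Then change container volume by factor 1.5 (V_new/V_old).
Step 2:
                   X          J
  Initial      1.529     0.6901
  Change    -0.05409    0.08113
  Equil        1.475     0.7712
  solve Keq expr → x = 0.02704; check Q = 0.2109

x = 0.02704 M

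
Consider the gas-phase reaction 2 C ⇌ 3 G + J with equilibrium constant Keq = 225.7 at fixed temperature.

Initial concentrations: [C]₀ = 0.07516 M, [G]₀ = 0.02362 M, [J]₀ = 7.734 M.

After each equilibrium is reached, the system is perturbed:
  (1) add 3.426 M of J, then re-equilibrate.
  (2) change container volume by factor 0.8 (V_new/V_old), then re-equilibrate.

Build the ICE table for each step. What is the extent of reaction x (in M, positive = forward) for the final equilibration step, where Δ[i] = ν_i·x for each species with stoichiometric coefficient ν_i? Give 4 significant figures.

x = -0.001219 M

Q₀ = 0.01804 vs Keq = 225.7 ⇒ Q<K, forward
Step 1:
                   C          G          J
  Initial    0.07516    0.02362      7.734
  Change    -0.06704     0.1006    0.03352
  Equil     0.008118     0.1242      7.768
  solve Keq expr → x = 0.03352; check Q = 225.7
Then add 3.426 M of J.
Step 2:
                   C          G          J
  Initial   0.008118     0.1242      11.19
  Change    0.001384  -0.002076 -6.9184e-04
  Equil     0.009502     0.1221      11.19
  solve Keq expr → x = -6.9184e-04; check Q = 225.7
Then change container volume by factor 0.8 (V_new/V_old).
Step 3:
                   C          G          J
  Initial    0.01188     0.1526      13.99
  Change    0.002438  -0.003657  -0.001219
  Equil      0.01432      0.149      13.99
  solve Keq expr → x = -0.001219; check Q = 225.7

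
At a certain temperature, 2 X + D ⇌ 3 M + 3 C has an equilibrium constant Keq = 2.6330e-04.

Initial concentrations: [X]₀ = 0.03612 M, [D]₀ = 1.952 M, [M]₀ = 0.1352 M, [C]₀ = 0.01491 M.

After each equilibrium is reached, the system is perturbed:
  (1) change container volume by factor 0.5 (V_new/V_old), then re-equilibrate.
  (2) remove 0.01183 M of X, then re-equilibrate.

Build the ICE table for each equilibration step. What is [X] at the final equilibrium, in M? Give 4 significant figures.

[X]_eq = 0.04898 M

Q₀ = 3.2165e-06 vs Keq = 2.6330e-04 ⇒ Q<K, forward
Step 1:
                  X         D         M         C
  Initial   0.03612     1.952    0.1352   0.01491
  Change   -0.01544 -0.007718   0.02315   0.02315
  Equil     0.02068     1.944    0.1584   0.03806
  solve Keq expr → x = 0.007718; check Q = 2.6330e-04
Then change container volume by factor 0.5 (V_new/V_old).
Step 2:
                  X         D         M         C
  Initial   0.04137     3.889    0.3167   0.07613
  Change    0.01637  0.008186  -0.02456  -0.02456
  Equil     0.05774     3.897    0.2922   0.05157
  solve Keq expr → x = -0.008186; check Q = 2.6330e-04
Then remove 0.01183 M of X.
Step 3:
                  X         D         M         C
  Initial   0.04591     3.897    0.2922   0.05157
  Change   0.003073  0.001536 -0.004609 -0.004609
  Equil     0.04898     3.898    0.2875   0.04696
  solve Keq expr → x = -0.001536; check Q = 2.6330e-04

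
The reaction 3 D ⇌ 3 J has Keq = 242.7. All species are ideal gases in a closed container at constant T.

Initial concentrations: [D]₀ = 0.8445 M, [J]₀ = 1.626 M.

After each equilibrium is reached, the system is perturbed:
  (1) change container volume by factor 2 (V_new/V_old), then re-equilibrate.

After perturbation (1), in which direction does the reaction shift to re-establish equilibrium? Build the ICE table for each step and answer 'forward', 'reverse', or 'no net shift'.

Direction: no net shift

Q₀ = 7.138 vs Keq = 242.7 ⇒ Q<K, forward
Step 1:
                  D         J
  I          0.8445     1.626
  C         -0.5032    0.5032
  E          0.3413     2.129
  solve Keq expr → x = 0.1677; check Q = 242.7
Then change container volume by factor 2 (V_new/V_old).
Step 2:
                  D         J
  I          0.1707     1.065
  C               0         0
  E          0.1707     1.065
  solve Keq expr → x = 0; check Q = 242.7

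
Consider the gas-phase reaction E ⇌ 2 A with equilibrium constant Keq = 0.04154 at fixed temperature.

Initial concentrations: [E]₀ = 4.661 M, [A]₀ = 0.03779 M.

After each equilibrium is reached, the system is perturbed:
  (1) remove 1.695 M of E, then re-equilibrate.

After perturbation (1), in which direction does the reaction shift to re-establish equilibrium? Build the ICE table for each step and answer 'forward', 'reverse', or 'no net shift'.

Q₀ = 3.0639e-04 vs Keq = 0.04154 ⇒ Q<K, forward
Step 1:
                    E           A
  Initial       4.661     0.03779
  Change      -0.1964      0.3929
  Equil         4.465      0.4306
  solve Keq expr → x = 0.1964; check Q = 0.04154
Then remove 1.695 M of E.
Step 2:
                    E           A
  Initial        2.77      0.4306
  Change      0.04438    -0.08875
  Equil         2.814      0.3419
  solve Keq expr → x = -0.04438; check Q = 0.04154

Direction: reverse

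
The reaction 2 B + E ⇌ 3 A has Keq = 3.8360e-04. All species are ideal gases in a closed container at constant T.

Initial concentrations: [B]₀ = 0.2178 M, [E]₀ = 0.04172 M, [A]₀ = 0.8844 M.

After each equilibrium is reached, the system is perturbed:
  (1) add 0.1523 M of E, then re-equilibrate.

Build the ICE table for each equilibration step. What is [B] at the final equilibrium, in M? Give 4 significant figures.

Q₀ = 349.5 vs Keq = 3.8360e-04 ⇒ Q>K, reverse
Step 1:
                   B          E          A
  Initial     0.2178    0.04172     0.8844
  Change      0.5615     0.2807    -0.8422
  Equil       0.7793     0.3225    0.04219
  solve Keq expr → x = -0.2807; check Q = 3.8360e-04
Then add 0.1523 M of E.
Step 2:
                   B          E          A
  Initial     0.7793     0.4748    0.04219
  Change   -0.003727  -0.001864   0.005591
  Equil       0.7755     0.4729    0.04778
  solve Keq expr → x = 0.001864; check Q = 3.8360e-04

[B]_eq = 0.7755 M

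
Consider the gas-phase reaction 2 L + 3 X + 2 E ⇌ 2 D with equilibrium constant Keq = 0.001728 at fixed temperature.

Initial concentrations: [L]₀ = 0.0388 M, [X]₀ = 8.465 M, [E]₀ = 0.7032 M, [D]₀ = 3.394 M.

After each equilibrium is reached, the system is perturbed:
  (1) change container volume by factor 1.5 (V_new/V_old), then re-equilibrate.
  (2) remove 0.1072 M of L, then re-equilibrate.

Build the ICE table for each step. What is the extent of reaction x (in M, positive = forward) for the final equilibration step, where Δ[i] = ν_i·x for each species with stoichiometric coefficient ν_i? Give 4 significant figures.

Q₀ = 25.51 vs Keq = 0.001728 ⇒ Q>K, reverse
Step 1:
                   L          X          E          D
  init        0.0388      8.465     0.7032      3.394
  Δ            1.016      1.523      1.016     -1.016
  eq           1.054      9.988      1.719      2.378
  solve Keq expr → x = -0.5078; check Q = 0.001728
Then change container volume by factor 1.5 (V_new/V_old).
Step 2:
                   L          X          E          D
  init         0.703      6.659      1.146      1.586
  Δ           0.3426      0.514     0.3426    -0.3426
  eq           1.046      7.173      1.489      1.243
  solve Keq expr → x = -0.1713; check Q = 0.001728
Then remove 0.1072 M of L.
Step 3:
                   L          X          E          D
  init        0.9384      7.173      1.489      1.243
  Δ          0.03812    0.05718    0.03812   -0.03812
  eq          0.9765       7.23      1.527      1.205
  solve Keq expr → x = -0.01906; check Q = 0.001728

x = -0.01906 M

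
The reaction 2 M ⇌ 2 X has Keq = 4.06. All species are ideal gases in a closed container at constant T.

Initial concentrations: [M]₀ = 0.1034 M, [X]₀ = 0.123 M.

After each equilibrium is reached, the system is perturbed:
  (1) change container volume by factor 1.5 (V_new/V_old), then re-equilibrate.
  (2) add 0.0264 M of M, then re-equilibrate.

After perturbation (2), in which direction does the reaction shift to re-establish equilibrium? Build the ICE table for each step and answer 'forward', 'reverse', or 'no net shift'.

Direction: forward

Q₀ = 1.415 vs Keq = 4.06 ⇒ Q<K, forward
Step 1:
                  M         X
  I          0.1034     0.123
  C        -0.02831   0.02831
  E         0.07509    0.1513
  solve Keq expr → x = 0.01415; check Q = 4.06
Then change container volume by factor 1.5 (V_new/V_old).
Step 2:
                  M         X
  I         0.05006    0.1009
  C               0         0
  E         0.05006    0.1009
  solve Keq expr → x = 0; check Q = 4.06
Then add 0.0264 M of M.
Step 3:
                  M         X
  I         0.07646    0.1009
  C        -0.01764   0.01764
  E         0.05882    0.1185
  solve Keq expr → x = 0.008822; check Q = 4.06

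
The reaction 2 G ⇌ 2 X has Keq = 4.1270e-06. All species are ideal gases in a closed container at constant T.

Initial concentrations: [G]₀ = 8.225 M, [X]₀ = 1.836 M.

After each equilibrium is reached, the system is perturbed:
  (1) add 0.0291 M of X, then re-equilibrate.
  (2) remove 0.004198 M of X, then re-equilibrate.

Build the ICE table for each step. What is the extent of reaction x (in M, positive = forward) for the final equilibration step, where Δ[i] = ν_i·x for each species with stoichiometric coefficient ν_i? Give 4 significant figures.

Q₀ = 0.04983 vs Keq = 4.1270e-06 ⇒ Q>K, reverse
Step 1:
                   G          X
  I            8.225      1.836
  C            1.816     -1.816
  E            10.04     0.0204
  solve Keq expr → x = -0.9078; check Q = 4.1270e-06
Then add 0.0291 M of X.
Step 2:
                   G          X
  I            10.04     0.0495
  C          0.02904   -0.02904
  E            10.07    0.02046
  solve Keq expr → x = -0.01452; check Q = 4.1270e-06
Then remove 0.004198 M of X.
Step 3:
                   G          X
  I            10.07    0.01626
  C        -0.004189   0.004189
  E            10.07    0.02045
  solve Keq expr → x = 0.002095; check Q = 4.1270e-06

x = 0.002095 M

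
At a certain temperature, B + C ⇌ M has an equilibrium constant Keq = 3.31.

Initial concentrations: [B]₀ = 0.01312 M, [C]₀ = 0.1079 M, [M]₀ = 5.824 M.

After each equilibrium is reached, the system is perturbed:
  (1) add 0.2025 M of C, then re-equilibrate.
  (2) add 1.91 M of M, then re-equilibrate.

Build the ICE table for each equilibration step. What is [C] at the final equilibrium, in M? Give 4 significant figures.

Q₀ = 4114 vs Keq = 3.31 ⇒ Q>K, reverse
Step 1:
                    B           C           M
  init        0.01312      0.1079       5.824
  Δ             1.131       1.131      -1.131
  eq            1.144       1.239       4.693
  solve Keq expr → x = -1.131; check Q = 3.31
Then add 0.2025 M of C.
Step 2:
                    B           C           M
  init          1.144       1.442       4.693
  Δ           -0.0826     -0.0826      0.0826
  eq            1.062       1.359       4.775
  solve Keq expr → x = 0.0826; check Q = 3.31
Then add 1.91 M of M.
Step 3:
                    B           C           M
  init          1.062       1.359       6.685
  Δ            0.1976      0.1976     -0.1976
  eq            1.259       1.557       6.488
  solve Keq expr → x = -0.1976; check Q = 3.31

[C]_eq = 1.557 M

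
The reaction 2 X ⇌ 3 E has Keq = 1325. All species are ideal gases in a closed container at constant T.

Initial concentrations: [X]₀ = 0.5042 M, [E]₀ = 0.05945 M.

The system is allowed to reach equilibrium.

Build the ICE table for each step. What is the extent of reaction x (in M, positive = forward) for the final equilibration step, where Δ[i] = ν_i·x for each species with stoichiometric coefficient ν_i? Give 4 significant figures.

Q₀ = 8.2651e-04 vs Keq = 1325 ⇒ Q<K, forward
Step 1:
                   X          E
  I           0.5042    0.05945
  C           -0.485     0.7275
  E          0.01918      0.787
  solve Keq expr → x = 0.2425; check Q = 1325

x = 0.2425 M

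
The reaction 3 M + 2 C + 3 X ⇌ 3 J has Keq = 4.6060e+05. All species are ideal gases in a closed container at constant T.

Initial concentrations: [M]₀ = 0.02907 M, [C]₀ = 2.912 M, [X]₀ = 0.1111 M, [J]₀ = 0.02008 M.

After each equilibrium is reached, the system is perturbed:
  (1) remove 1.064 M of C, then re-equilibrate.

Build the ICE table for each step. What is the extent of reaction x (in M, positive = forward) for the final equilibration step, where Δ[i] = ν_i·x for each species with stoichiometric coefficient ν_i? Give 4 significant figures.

Q₀ = 28.34 vs Keq = 4.6060e+05 ⇒ Q<K, forward
Step 1:
                    M           C           X           J
  init        0.02907       2.912      0.1111     0.02008
  Δ          -0.02566    -0.01711    -0.02566     0.02566
  eq         0.003412       2.895     0.08544     0.04574
  solve Keq expr → x = 0.008553; check Q = 4.6060e+05
Then remove 1.064 M of C.
Step 2:
                    M           C           X           J
  init       0.003412       1.831     0.08544     0.04574
  Δ          0.001056  7.0380e-04    0.001056   -0.001056
  eq         0.004468       1.832      0.0865     0.04468
  solve Keq expr → x = -3.5190e-04; check Q = 4.6060e+05

x = -3.5190e-04 M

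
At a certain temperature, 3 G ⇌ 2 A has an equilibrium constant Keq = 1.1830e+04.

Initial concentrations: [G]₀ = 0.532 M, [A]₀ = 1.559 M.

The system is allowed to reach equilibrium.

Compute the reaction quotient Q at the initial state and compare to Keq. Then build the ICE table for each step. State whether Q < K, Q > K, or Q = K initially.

Q₀ = 16.14; Q < K (proceeds forward)

Q₀ = 16.14 vs Keq = 1.1830e+04 ⇒ Q<K, forward
Step 1:
                   G          A
  I            0.532      1.559
  C          -0.4654     0.3103
  E           0.0666      1.869
  solve Keq expr → x = 0.1551; check Q = 1.1830e+04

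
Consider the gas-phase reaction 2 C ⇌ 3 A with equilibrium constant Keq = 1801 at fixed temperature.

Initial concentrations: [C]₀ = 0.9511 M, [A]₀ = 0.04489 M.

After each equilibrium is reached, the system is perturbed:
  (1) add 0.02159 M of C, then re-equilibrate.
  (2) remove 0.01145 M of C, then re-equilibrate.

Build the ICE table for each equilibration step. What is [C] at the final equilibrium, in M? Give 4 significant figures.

Q₀ = 9.9999e-05 vs Keq = 1801 ⇒ Q<K, forward
Step 1:
                    C           A
  init         0.9511     0.04489
  Δ           -0.9116       1.367
  eq          0.03955       1.412
  solve Keq expr → x = 0.4558; check Q = 1801
Then add 0.02159 M of C.
Step 2:
                    C           A
  init        0.06114       1.412
  Δ           -0.0203     0.03046
  eq          0.04083       1.443
  solve Keq expr → x = 0.01015; check Q = 1801
Then remove 0.01145 M of C.
Step 3:
                    C           A
  init        0.02938       1.443
  Δ           0.01077    -0.01615
  eq          0.04015       1.427
  solve Keq expr → x = -0.005383; check Q = 1801

[C]_eq = 0.04015 M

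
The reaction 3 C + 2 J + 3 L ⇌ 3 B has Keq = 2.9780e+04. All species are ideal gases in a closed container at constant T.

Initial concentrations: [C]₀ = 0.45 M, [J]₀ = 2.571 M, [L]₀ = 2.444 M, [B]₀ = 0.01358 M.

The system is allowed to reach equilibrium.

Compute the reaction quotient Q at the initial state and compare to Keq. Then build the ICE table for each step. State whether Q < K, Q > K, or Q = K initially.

Q₀ = 2.8481e-07 vs Keq = 2.9780e+04 ⇒ Q<K, forward
Step 1:
                   C          J          L          B
  Initial       0.45      2.571      2.444    0.01358
  Change     -0.4457    -0.2971    -0.4457     0.4457
  Equil     0.004288      2.274      1.998     0.4593
  solve Keq expr → x = 0.1486; check Q = 2.9780e+04

Q₀ = 2.8481e-07; Q < K (proceeds forward)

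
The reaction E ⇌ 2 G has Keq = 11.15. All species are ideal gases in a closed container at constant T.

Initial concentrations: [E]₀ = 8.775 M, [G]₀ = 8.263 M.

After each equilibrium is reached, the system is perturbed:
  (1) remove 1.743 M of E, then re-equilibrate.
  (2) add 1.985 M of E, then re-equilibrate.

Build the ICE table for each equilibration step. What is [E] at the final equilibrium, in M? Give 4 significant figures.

Q₀ = 7.781 vs Keq = 11.15 ⇒ Q<K, forward
Step 1:
                   E          G
  init         8.775      8.263
  Δ          -0.6326      1.265
  eq           8.142      9.528
  solve Keq expr → x = 0.6326; check Q = 11.15
Then remove 1.743 M of E.
Step 2:
                   E          G
  init         6.399      9.528
  Δ            0.408     -0.816
  eq           6.807      8.712
  solve Keq expr → x = -0.408; check Q = 11.15
Then add 1.985 M of E.
Step 3:
                   E          G
  init         8.792      8.712
  Δ          -0.4626     0.9251
  eq            8.33      9.637
  solve Keq expr → x = 0.4626; check Q = 11.15

[E]_eq = 8.33 M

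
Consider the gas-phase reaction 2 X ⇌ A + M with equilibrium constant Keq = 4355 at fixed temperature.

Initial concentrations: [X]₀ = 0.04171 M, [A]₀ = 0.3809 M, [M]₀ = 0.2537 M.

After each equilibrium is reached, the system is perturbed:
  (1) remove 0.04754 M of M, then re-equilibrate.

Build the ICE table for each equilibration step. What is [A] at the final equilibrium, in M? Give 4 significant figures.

Q₀ = 55.55 vs Keq = 4355 ⇒ Q<K, forward
Step 1:
                   X          A          M
  I          0.04171     0.3809     0.2537
  C         -0.03672    0.01836    0.01836
  E         0.004994     0.3993     0.2721
  solve Keq expr → x = 0.01836; check Q = 4355
Then remove 0.04754 M of M.
Step 2:
                   X          A          M
  I         0.004994     0.3993     0.2245
  C       -4.5370e-04 2.2685e-04 2.2685e-04
  E          0.00454     0.3995     0.2247
  solve Keq expr → x = 2.2685e-04; check Q = 4355

[A]_eq = 0.3995 M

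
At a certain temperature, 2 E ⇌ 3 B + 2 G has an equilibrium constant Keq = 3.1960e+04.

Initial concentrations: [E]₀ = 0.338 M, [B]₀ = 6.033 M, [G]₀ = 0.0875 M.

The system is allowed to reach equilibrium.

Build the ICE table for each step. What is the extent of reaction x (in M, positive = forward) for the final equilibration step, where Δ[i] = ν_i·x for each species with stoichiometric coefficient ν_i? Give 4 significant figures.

Q₀ = 14.72 vs Keq = 3.1960e+04 ⇒ Q<K, forward
Step 1:
                    E           B           G
  init          0.338       6.033      0.0875
  Δ            -0.302       0.453       0.302
  eq          0.03599       6.486      0.3895
  solve Keq expr → x = 0.151; check Q = 3.1960e+04

x = 0.151 M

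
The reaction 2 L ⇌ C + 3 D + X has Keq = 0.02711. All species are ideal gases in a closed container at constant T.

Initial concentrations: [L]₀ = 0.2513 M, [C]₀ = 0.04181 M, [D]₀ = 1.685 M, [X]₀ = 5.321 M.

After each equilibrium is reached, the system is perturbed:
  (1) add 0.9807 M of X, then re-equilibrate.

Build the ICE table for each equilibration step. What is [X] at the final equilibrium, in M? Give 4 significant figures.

Q₀ = 16.85 vs Keq = 0.02711 ⇒ Q>K, reverse
Step 1:
                    L           C           D           X
  init         0.2513     0.04181       1.685       5.321
  Δ           0.08332    -0.04166      -0.125    -0.04166
  eq           0.3346  1.5144e-04        1.56       5.279
  solve Keq expr → x = -0.04166; check Q = 0.02711
Then add 0.9807 M of X.
Step 2:
                    L           C           D           X
  init         0.3346  1.5144e-04        1.56        6.26
  Δ        4.7342e-05 -2.3671e-05 -7.1014e-05 -2.3671e-05
  eq           0.3347  1.2777e-04        1.56        6.26
  solve Keq expr → x = -2.3671e-05; check Q = 0.02711

[X]_eq = 6.26 M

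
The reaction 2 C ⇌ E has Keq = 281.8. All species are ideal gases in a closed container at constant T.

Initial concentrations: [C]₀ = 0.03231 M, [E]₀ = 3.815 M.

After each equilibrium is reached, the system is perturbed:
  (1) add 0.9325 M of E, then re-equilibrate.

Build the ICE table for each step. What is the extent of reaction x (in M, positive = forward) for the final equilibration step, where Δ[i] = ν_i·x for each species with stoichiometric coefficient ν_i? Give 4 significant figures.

Q₀ = 3654 vs Keq = 281.8 ⇒ Q>K, reverse
Step 1:
                    C           E
  init        0.03231       3.815
  Δ           0.08341     -0.0417
  eq           0.1157       3.773
  solve Keq expr → x = -0.0417; check Q = 281.8
Then add 0.9325 M of E.
Step 2:
                    C           E
  init         0.1157       4.706
  Δ           0.01342   -0.006709
  eq           0.1291       4.699
  solve Keq expr → x = -0.006709; check Q = 281.8

x = -0.006709 M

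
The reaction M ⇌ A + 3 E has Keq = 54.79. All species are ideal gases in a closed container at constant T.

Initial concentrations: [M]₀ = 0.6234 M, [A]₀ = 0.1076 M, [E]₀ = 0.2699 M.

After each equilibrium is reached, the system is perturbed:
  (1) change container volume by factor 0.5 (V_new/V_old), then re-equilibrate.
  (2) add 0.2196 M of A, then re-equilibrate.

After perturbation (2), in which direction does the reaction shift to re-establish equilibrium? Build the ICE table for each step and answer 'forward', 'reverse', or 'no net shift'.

Direction: reverse

Q₀ = 0.003394 vs Keq = 54.79 ⇒ Q<K, forward
Step 1:
                    M           A           E
  Initial      0.6234      0.1076      0.2699
  Change      -0.5424      0.5424       1.627
  Equil         0.081        0.65       1.897
  solve Keq expr → x = 0.5424; check Q = 54.79
Then change container volume by factor 0.5 (V_new/V_old).
Step 2:
                    M           A           E
  Initial       0.162         1.3       3.794
  Change       0.2931     -0.2931     -0.8794
  Equil        0.4551       1.007       2.915
  solve Keq expr → x = -0.2931; check Q = 54.79
Then add 0.2196 M of A.
Step 3:
                    M           A           E
  Initial      0.4551       1.226       2.915
  Change       0.0324     -0.0324     -0.0972
  Equil        0.4875       1.194       2.818
  solve Keq expr → x = -0.0324; check Q = 54.79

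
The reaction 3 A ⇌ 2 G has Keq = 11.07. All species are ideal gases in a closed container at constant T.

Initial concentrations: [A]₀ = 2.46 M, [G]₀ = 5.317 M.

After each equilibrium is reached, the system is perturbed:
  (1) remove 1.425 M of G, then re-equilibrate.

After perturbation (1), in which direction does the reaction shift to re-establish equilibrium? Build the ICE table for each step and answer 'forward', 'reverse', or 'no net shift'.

Q₀ = 1.899 vs Keq = 11.07 ⇒ Q<K, forward
Step 1:
                   A          G
  Initial       2.46      5.317
  Change      -0.983     0.6553
  Equil        1.477      5.972
  solve Keq expr → x = 0.3277; check Q = 11.07
Then remove 1.425 M of G.
Step 2:
                   A          G
  Initial      1.477      4.547
  Change     -0.2192     0.1461
  Equil        1.258      4.693
  solve Keq expr → x = 0.07306; check Q = 11.07

Direction: forward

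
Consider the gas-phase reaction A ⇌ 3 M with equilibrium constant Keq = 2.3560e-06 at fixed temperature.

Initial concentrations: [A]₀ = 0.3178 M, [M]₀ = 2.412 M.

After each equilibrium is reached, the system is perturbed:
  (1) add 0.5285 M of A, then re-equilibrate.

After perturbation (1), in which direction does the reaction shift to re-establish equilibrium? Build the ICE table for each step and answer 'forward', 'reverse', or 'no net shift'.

Direction: forward

Q₀ = 44.15 vs Keq = 2.3560e-06 ⇒ Q>K, reverse
Step 1:
                  A         M
  init       0.3178     2.412
  Δ          0.7994    -2.398
  eq          1.117   0.01381
  solve Keq expr → x = -0.7994; check Q = 2.3560e-06
Then add 0.5285 M of A.
Step 2:
                  A         M
  init        1.646   0.01381
  Δ       -6.3362e-04  0.001901
  eq          1.645   0.01571
  solve Keq expr → x = 6.3362e-04; check Q = 2.3560e-06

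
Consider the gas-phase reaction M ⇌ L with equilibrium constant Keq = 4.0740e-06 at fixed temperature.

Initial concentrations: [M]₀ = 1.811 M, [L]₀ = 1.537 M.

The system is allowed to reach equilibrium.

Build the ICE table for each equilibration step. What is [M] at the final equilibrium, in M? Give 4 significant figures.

Q₀ = 0.8487 vs Keq = 4.0740e-06 ⇒ Q>K, reverse
Step 1:
                  M         L
  I           1.811     1.537
  C           1.537    -1.537
  E           3.348 1.3640e-05
  solve Keq expr → x = -1.537; check Q = 4.0740e-06

[M]_eq = 3.348 M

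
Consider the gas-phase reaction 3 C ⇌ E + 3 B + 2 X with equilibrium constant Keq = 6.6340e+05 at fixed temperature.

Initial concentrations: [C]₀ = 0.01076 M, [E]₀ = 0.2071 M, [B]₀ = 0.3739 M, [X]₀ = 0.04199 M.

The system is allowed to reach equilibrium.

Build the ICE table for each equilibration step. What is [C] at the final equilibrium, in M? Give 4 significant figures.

[C]_eq = 3.5070e-04 M

Q₀ = 15.32 vs Keq = 6.6340e+05 ⇒ Q<K, forward
Step 1:
                  C         E         B         X
  init      0.01076    0.2071    0.3739   0.04199
  Δ        -0.01041   0.00347   0.01041   0.00694
  eq      3.5070e-04    0.2106    0.3843   0.04893
  solve Keq expr → x = 0.00347; check Q = 6.6340e+05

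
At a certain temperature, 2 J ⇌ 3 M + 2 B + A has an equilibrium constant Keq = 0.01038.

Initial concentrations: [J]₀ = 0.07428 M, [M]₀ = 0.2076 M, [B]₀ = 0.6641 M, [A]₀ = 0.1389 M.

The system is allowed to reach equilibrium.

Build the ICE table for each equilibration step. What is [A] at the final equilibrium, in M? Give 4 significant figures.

[A]_eq = 0.1181 M

Q₀ = 0.09934 vs Keq = 0.01038 ⇒ Q>K, reverse
Step 1:
                  J         M         B         A
  I         0.07428    0.2076    0.6641    0.1389
  C         0.04169  -0.06254  -0.04169  -0.02085
  E           0.116    0.1451    0.6224    0.1181
  solve Keq expr → x = -0.02085; check Q = 0.01038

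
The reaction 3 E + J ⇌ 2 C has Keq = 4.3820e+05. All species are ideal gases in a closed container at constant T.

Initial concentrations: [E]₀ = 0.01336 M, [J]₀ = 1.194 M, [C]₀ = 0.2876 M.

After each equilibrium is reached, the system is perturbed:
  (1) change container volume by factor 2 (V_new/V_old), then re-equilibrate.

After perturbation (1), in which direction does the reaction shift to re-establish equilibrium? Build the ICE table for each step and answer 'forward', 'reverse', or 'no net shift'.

Q₀ = 2.9051e+04 vs Keq = 4.3820e+05 ⇒ Q<K, forward
Step 1:
                   E          J          C
  Initial    0.01336      1.194     0.2876
  Change   -0.007883  -0.002628   0.005255
  Equil     0.005477      1.191     0.2929
  solve Keq expr → x = 0.002628; check Q = 4.3820e+05
Then change container volume by factor 2 (V_new/V_old).
Step 2:
                   E          J          C
  Initial   0.002738     0.5957     0.1464
  Change    0.001586 5.2877e-04  -0.001058
  Equil     0.004325     0.5962     0.1454
  solve Keq expr → x = -5.2877e-04; check Q = 4.3820e+05

Direction: reverse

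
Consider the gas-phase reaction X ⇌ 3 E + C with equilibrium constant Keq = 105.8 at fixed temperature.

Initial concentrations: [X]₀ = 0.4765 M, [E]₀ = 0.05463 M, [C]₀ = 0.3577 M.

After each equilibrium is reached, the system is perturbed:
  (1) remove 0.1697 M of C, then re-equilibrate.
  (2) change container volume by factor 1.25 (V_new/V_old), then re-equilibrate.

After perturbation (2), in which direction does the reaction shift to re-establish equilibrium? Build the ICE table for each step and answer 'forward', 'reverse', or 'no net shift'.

Direction: forward

Q₀ = 1.2239e-04 vs Keq = 105.8 ⇒ Q<K, forward
Step 1:
                    X           E           C
  init         0.4765     0.05463      0.3577
  Δ           -0.4546       1.364      0.4546
  eq          0.02191       1.418      0.8123
  solve Keq expr → x = 0.4546; check Q = 105.8
Then remove 0.1697 M of C.
Step 2:
                    X           E           C
  init        0.02191       1.418      0.6426
  Δ          -0.00402     0.01206     0.00402
  eq          0.01789        1.43      0.6466
  solve Keq expr → x = 0.00402; check Q = 105.8
Then change container volume by factor 1.25 (V_new/V_old).
Step 3:
                    X           E           C
  init        0.01431       1.144      0.5173
  Δ         -0.006506     0.01952    0.006506
  eq         0.007806       1.164      0.5238
  solve Keq expr → x = 0.006506; check Q = 105.8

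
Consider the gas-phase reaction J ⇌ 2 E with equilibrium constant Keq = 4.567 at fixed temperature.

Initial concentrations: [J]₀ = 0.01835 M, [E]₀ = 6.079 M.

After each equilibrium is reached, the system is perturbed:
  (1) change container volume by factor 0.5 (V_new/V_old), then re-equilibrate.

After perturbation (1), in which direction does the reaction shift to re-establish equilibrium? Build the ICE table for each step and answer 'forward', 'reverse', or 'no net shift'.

Q₀ = 2014 vs Keq = 4.567 ⇒ Q>K, reverse
Step 1:
                   J          E
  Initial    0.01835      6.079
  Change       1.657     -3.313
  Equil        1.675      2.766
  solve Keq expr → x = -1.657; check Q = 4.567
Then change container volume by factor 0.5 (V_new/V_old).
Step 2:
                   J          E
  Initial       3.35      5.532
  Change      0.6332     -1.266
  Equil        3.983      4.265
  solve Keq expr → x = -0.6332; check Q = 4.567

Direction: reverse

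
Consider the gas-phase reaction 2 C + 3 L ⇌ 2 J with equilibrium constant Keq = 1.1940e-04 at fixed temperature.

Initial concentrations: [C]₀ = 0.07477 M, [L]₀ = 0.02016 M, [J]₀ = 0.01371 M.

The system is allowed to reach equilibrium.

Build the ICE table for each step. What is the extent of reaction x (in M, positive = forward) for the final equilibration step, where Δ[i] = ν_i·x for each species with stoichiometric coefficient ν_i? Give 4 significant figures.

Q₀ = 4103 vs Keq = 1.1940e-04 ⇒ Q>K, reverse
Step 1:
                    C           L           J
  I           0.07477     0.02016     0.01371
  C            0.0137     0.02055     -0.0137
  E           0.08847     0.04071  7.9416e-06
  solve Keq expr → x = -0.006851; check Q = 1.1940e-04

x = -0.006851 M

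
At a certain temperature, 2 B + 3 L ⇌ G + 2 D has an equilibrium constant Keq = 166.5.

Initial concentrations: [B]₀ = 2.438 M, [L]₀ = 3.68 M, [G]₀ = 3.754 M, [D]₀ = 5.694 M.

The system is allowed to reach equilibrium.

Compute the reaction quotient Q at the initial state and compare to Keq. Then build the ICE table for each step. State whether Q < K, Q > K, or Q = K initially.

Q₀ = 0.4109 vs Keq = 166.5 ⇒ Q<K, forward
Step 1:
                    B           L           G           D
  init          2.438        3.68       3.754       5.694
  Δ            -1.602      -2.403       0.801       1.602
  eq           0.8361       1.277       4.555       7.296
  solve Keq expr → x = 0.801; check Q = 166.5

Q₀ = 0.4109; Q < K (proceeds forward)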